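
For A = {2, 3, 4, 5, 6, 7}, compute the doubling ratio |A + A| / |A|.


|A| = 6.
Compute A + A by enumerating all 36 pairs.
A + A = {4, 5, 6, 7, 8, 9, 10, 11, 12, 13, 14}, so |A + A| = 11.
K = |A + A| / |A| = 11/6 (already in lowest terms) ≈ 1.8333.
Reference: AP of size 6 gives K = 11/6 ≈ 1.8333; a fully generic set of size 6 gives K ≈ 3.5000.

|A| = 6, |A + A| = 11, K = 11/6.


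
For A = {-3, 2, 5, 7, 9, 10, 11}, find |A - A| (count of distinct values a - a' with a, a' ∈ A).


A - A = {a - a' : a, a' ∈ A}; |A| = 7.
Bounds: 2|A|-1 ≤ |A - A| ≤ |A|² - |A| + 1, i.e. 13 ≤ |A - A| ≤ 43.
Note: 0 ∈ A - A always (from a - a). The set is symmetric: if d ∈ A - A then -d ∈ A - A.
Enumerate nonzero differences d = a - a' with a > a' (then include -d):
Positive differences: {1, 2, 3, 4, 5, 6, 7, 8, 9, 10, 12, 13, 14}
Full difference set: {0} ∪ (positive diffs) ∪ (negative diffs).
|A - A| = 1 + 2·13 = 27 (matches direct enumeration: 27).

|A - A| = 27


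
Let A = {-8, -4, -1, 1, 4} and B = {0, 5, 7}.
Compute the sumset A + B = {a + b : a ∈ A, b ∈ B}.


A + B = {a + b : a ∈ A, b ∈ B}.
Enumerate all |A|·|B| = 5·3 = 15 pairs (a, b) and collect distinct sums.
a = -8: -8+0=-8, -8+5=-3, -8+7=-1
a = -4: -4+0=-4, -4+5=1, -4+7=3
a = -1: -1+0=-1, -1+5=4, -1+7=6
a = 1: 1+0=1, 1+5=6, 1+7=8
a = 4: 4+0=4, 4+5=9, 4+7=11
Collecting distinct sums: A + B = {-8, -4, -3, -1, 1, 3, 4, 6, 8, 9, 11}
|A + B| = 11

A + B = {-8, -4, -3, -1, 1, 3, 4, 6, 8, 9, 11}


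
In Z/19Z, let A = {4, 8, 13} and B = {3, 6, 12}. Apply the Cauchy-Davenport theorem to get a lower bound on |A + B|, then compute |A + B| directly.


Cauchy-Davenport: |A + B| ≥ min(p, |A| + |B| - 1) for A, B nonempty in Z/pZ.
|A| = 3, |B| = 3, p = 19.
CD lower bound = min(19, 3 + 3 - 1) = min(19, 5) = 5.
Compute A + B mod 19 directly:
a = 4: 4+3=7, 4+6=10, 4+12=16
a = 8: 8+3=11, 8+6=14, 8+12=1
a = 13: 13+3=16, 13+6=0, 13+12=6
A + B = {0, 1, 6, 7, 10, 11, 14, 16}, so |A + B| = 8.
Verify: 8 ≥ 5? Yes ✓.

CD lower bound = 5, actual |A + B| = 8.


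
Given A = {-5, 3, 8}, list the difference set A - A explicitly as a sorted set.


A - A = {a - a' : a, a' ∈ A}.
Compute a - a' for each ordered pair (a, a'):
a = -5: -5--5=0, -5-3=-8, -5-8=-13
a = 3: 3--5=8, 3-3=0, 3-8=-5
a = 8: 8--5=13, 8-3=5, 8-8=0
Collecting distinct values (and noting 0 appears from a-a):
A - A = {-13, -8, -5, 0, 5, 8, 13}
|A - A| = 7

A - A = {-13, -8, -5, 0, 5, 8, 13}


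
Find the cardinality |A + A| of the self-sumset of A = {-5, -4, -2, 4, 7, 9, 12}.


A + A = {a + a' : a, a' ∈ A}; |A| = 7.
General bounds: 2|A| - 1 ≤ |A + A| ≤ |A|(|A|+1)/2, i.e. 13 ≤ |A + A| ≤ 28.
Lower bound 2|A|-1 is attained iff A is an arithmetic progression.
Enumerate sums a + a' for a ≤ a' (symmetric, so this suffices):
a = -5: -5+-5=-10, -5+-4=-9, -5+-2=-7, -5+4=-1, -5+7=2, -5+9=4, -5+12=7
a = -4: -4+-4=-8, -4+-2=-6, -4+4=0, -4+7=3, -4+9=5, -4+12=8
a = -2: -2+-2=-4, -2+4=2, -2+7=5, -2+9=7, -2+12=10
a = 4: 4+4=8, 4+7=11, 4+9=13, 4+12=16
a = 7: 7+7=14, 7+9=16, 7+12=19
a = 9: 9+9=18, 9+12=21
a = 12: 12+12=24
Distinct sums: {-10, -9, -8, -7, -6, -4, -1, 0, 2, 3, 4, 5, 7, 8, 10, 11, 13, 14, 16, 18, 19, 21, 24}
|A + A| = 23

|A + A| = 23


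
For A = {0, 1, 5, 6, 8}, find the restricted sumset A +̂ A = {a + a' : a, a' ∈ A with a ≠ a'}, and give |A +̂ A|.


Restricted sumset: A +̂ A = {a + a' : a ∈ A, a' ∈ A, a ≠ a'}.
Equivalently, take A + A and drop any sum 2a that is achievable ONLY as a + a for a ∈ A (i.e. sums representable only with equal summands).
Enumerate pairs (a, a') with a < a' (symmetric, so each unordered pair gives one sum; this covers all a ≠ a'):
  0 + 1 = 1
  0 + 5 = 5
  0 + 6 = 6
  0 + 8 = 8
  1 + 5 = 6
  1 + 6 = 7
  1 + 8 = 9
  5 + 6 = 11
  5 + 8 = 13
  6 + 8 = 14
Collected distinct sums: {1, 5, 6, 7, 8, 9, 11, 13, 14}
|A +̂ A| = 9
(Reference bound: |A +̂ A| ≥ 2|A| - 3 for |A| ≥ 2, with |A| = 5 giving ≥ 7.)

|A +̂ A| = 9


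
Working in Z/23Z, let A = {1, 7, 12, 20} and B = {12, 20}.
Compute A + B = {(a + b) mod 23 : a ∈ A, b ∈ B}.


Work in Z/23Z: reduce every sum a + b modulo 23.
Enumerate all 8 pairs:
a = 1: 1+12=13, 1+20=21
a = 7: 7+12=19, 7+20=4
a = 12: 12+12=1, 12+20=9
a = 20: 20+12=9, 20+20=17
Distinct residues collected: {1, 4, 9, 13, 17, 19, 21}
|A + B| = 7 (out of 23 total residues).

A + B = {1, 4, 9, 13, 17, 19, 21}


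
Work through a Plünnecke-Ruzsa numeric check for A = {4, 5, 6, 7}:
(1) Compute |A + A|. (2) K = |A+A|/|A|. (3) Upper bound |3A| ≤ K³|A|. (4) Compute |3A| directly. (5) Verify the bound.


|A| = 4.
Step 1: Compute A + A by enumerating all 16 pairs.
A + A = {8, 9, 10, 11, 12, 13, 14}, so |A + A| = 7.
Step 2: Doubling constant K = |A + A|/|A| = 7/4 = 7/4 ≈ 1.7500.
Step 3: Plünnecke-Ruzsa gives |3A| ≤ K³·|A| = (1.7500)³ · 4 ≈ 21.4375.
Step 4: Compute 3A = A + A + A directly by enumerating all triples (a,b,c) ∈ A³; |3A| = 10.
Step 5: Check 10 ≤ 21.4375? Yes ✓.

K = 7/4, Plünnecke-Ruzsa bound K³|A| ≈ 21.4375, |3A| = 10, inequality holds.


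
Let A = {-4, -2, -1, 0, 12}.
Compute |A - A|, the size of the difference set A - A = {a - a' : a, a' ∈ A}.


A - A = {a - a' : a, a' ∈ A}; |A| = 5.
Bounds: 2|A|-1 ≤ |A - A| ≤ |A|² - |A| + 1, i.e. 9 ≤ |A - A| ≤ 21.
Note: 0 ∈ A - A always (from a - a). The set is symmetric: if d ∈ A - A then -d ∈ A - A.
Enumerate nonzero differences d = a - a' with a > a' (then include -d):
Positive differences: {1, 2, 3, 4, 12, 13, 14, 16}
Full difference set: {0} ∪ (positive diffs) ∪ (negative diffs).
|A - A| = 1 + 2·8 = 17 (matches direct enumeration: 17).

|A - A| = 17


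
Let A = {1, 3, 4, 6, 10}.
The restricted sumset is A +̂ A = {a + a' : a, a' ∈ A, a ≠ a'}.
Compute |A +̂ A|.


Restricted sumset: A +̂ A = {a + a' : a ∈ A, a' ∈ A, a ≠ a'}.
Equivalently, take A + A and drop any sum 2a that is achievable ONLY as a + a for a ∈ A (i.e. sums representable only with equal summands).
Enumerate pairs (a, a') with a < a' (symmetric, so each unordered pair gives one sum; this covers all a ≠ a'):
  1 + 3 = 4
  1 + 4 = 5
  1 + 6 = 7
  1 + 10 = 11
  3 + 4 = 7
  3 + 6 = 9
  3 + 10 = 13
  4 + 6 = 10
  4 + 10 = 14
  6 + 10 = 16
Collected distinct sums: {4, 5, 7, 9, 10, 11, 13, 14, 16}
|A +̂ A| = 9
(Reference bound: |A +̂ A| ≥ 2|A| - 3 for |A| ≥ 2, with |A| = 5 giving ≥ 7.)

|A +̂ A| = 9


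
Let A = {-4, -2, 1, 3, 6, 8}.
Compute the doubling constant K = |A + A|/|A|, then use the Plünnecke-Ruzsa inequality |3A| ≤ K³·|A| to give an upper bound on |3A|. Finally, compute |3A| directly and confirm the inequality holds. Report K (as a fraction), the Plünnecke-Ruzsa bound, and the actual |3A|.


|A| = 6.
Step 1: Compute A + A by enumerating all 36 pairs.
A + A = {-8, -6, -4, -3, -1, 1, 2, 4, 6, 7, 9, 11, 12, 14, 16}, so |A + A| = 15.
Step 2: Doubling constant K = |A + A|/|A| = 15/6 = 15/6 ≈ 2.5000.
Step 3: Plünnecke-Ruzsa gives |3A| ≤ K³·|A| = (2.5000)³ · 6 ≈ 93.7500.
Step 4: Compute 3A = A + A + A directly by enumerating all triples (a,b,c) ∈ A³; |3A| = 28.
Step 5: Check 28 ≤ 93.7500? Yes ✓.

K = 15/6, Plünnecke-Ruzsa bound K³|A| ≈ 93.7500, |3A| = 28, inequality holds.


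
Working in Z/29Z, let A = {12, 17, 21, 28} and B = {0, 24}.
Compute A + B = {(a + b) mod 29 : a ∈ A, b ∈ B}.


Work in Z/29Z: reduce every sum a + b modulo 29.
Enumerate all 8 pairs:
a = 12: 12+0=12, 12+24=7
a = 17: 17+0=17, 17+24=12
a = 21: 21+0=21, 21+24=16
a = 28: 28+0=28, 28+24=23
Distinct residues collected: {7, 12, 16, 17, 21, 23, 28}
|A + B| = 7 (out of 29 total residues).

A + B = {7, 12, 16, 17, 21, 23, 28}


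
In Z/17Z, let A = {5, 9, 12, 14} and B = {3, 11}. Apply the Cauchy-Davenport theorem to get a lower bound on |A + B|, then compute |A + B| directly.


Cauchy-Davenport: |A + B| ≥ min(p, |A| + |B| - 1) for A, B nonempty in Z/pZ.
|A| = 4, |B| = 2, p = 17.
CD lower bound = min(17, 4 + 2 - 1) = min(17, 5) = 5.
Compute A + B mod 17 directly:
a = 5: 5+3=8, 5+11=16
a = 9: 9+3=12, 9+11=3
a = 12: 12+3=15, 12+11=6
a = 14: 14+3=0, 14+11=8
A + B = {0, 3, 6, 8, 12, 15, 16}, so |A + B| = 7.
Verify: 7 ≥ 5? Yes ✓.

CD lower bound = 5, actual |A + B| = 7.


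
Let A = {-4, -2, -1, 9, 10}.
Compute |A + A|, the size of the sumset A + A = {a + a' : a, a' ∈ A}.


A + A = {a + a' : a, a' ∈ A}; |A| = 5.
General bounds: 2|A| - 1 ≤ |A + A| ≤ |A|(|A|+1)/2, i.e. 9 ≤ |A + A| ≤ 15.
Lower bound 2|A|-1 is attained iff A is an arithmetic progression.
Enumerate sums a + a' for a ≤ a' (symmetric, so this suffices):
a = -4: -4+-4=-8, -4+-2=-6, -4+-1=-5, -4+9=5, -4+10=6
a = -2: -2+-2=-4, -2+-1=-3, -2+9=7, -2+10=8
a = -1: -1+-1=-2, -1+9=8, -1+10=9
a = 9: 9+9=18, 9+10=19
a = 10: 10+10=20
Distinct sums: {-8, -6, -5, -4, -3, -2, 5, 6, 7, 8, 9, 18, 19, 20}
|A + A| = 14

|A + A| = 14


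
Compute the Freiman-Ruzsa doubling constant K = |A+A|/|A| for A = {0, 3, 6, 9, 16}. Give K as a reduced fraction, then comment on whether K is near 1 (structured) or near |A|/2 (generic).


|A| = 5.
Compute A + A by enumerating all 25 pairs.
A + A = {0, 3, 6, 9, 12, 15, 16, 18, 19, 22, 25, 32}, so |A + A| = 12.
K = |A + A| / |A| = 12/5 (already in lowest terms) ≈ 2.4000.
Reference: AP of size 5 gives K = 9/5 ≈ 1.8000; a fully generic set of size 5 gives K ≈ 3.0000.

|A| = 5, |A + A| = 12, K = 12/5.


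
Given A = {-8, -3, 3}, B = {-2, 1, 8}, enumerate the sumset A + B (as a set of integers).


A + B = {a + b : a ∈ A, b ∈ B}.
Enumerate all |A|·|B| = 3·3 = 9 pairs (a, b) and collect distinct sums.
a = -8: -8+-2=-10, -8+1=-7, -8+8=0
a = -3: -3+-2=-5, -3+1=-2, -3+8=5
a = 3: 3+-2=1, 3+1=4, 3+8=11
Collecting distinct sums: A + B = {-10, -7, -5, -2, 0, 1, 4, 5, 11}
|A + B| = 9

A + B = {-10, -7, -5, -2, 0, 1, 4, 5, 11}


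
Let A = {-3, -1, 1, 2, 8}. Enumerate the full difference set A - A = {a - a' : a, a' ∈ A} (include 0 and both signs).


A - A = {a - a' : a, a' ∈ A}.
Compute a - a' for each ordered pair (a, a'):
a = -3: -3--3=0, -3--1=-2, -3-1=-4, -3-2=-5, -3-8=-11
a = -1: -1--3=2, -1--1=0, -1-1=-2, -1-2=-3, -1-8=-9
a = 1: 1--3=4, 1--1=2, 1-1=0, 1-2=-1, 1-8=-7
a = 2: 2--3=5, 2--1=3, 2-1=1, 2-2=0, 2-8=-6
a = 8: 8--3=11, 8--1=9, 8-1=7, 8-2=6, 8-8=0
Collecting distinct values (and noting 0 appears from a-a):
A - A = {-11, -9, -7, -6, -5, -4, -3, -2, -1, 0, 1, 2, 3, 4, 5, 6, 7, 9, 11}
|A - A| = 19

A - A = {-11, -9, -7, -6, -5, -4, -3, -2, -1, 0, 1, 2, 3, 4, 5, 6, 7, 9, 11}


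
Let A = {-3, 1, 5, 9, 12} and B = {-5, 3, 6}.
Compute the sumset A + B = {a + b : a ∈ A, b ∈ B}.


A + B = {a + b : a ∈ A, b ∈ B}.
Enumerate all |A|·|B| = 5·3 = 15 pairs (a, b) and collect distinct sums.
a = -3: -3+-5=-8, -3+3=0, -3+6=3
a = 1: 1+-5=-4, 1+3=4, 1+6=7
a = 5: 5+-5=0, 5+3=8, 5+6=11
a = 9: 9+-5=4, 9+3=12, 9+6=15
a = 12: 12+-5=7, 12+3=15, 12+6=18
Collecting distinct sums: A + B = {-8, -4, 0, 3, 4, 7, 8, 11, 12, 15, 18}
|A + B| = 11

A + B = {-8, -4, 0, 3, 4, 7, 8, 11, 12, 15, 18}


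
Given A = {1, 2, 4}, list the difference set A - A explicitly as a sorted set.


A - A = {a - a' : a, a' ∈ A}.
Compute a - a' for each ordered pair (a, a'):
a = 1: 1-1=0, 1-2=-1, 1-4=-3
a = 2: 2-1=1, 2-2=0, 2-4=-2
a = 4: 4-1=3, 4-2=2, 4-4=0
Collecting distinct values (and noting 0 appears from a-a):
A - A = {-3, -2, -1, 0, 1, 2, 3}
|A - A| = 7

A - A = {-3, -2, -1, 0, 1, 2, 3}


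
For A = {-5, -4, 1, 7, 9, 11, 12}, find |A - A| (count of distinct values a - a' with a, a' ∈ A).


A - A = {a - a' : a, a' ∈ A}; |A| = 7.
Bounds: 2|A|-1 ≤ |A - A| ≤ |A|² - |A| + 1, i.e. 13 ≤ |A - A| ≤ 43.
Note: 0 ∈ A - A always (from a - a). The set is symmetric: if d ∈ A - A then -d ∈ A - A.
Enumerate nonzero differences d = a - a' with a > a' (then include -d):
Positive differences: {1, 2, 3, 4, 5, 6, 8, 10, 11, 12, 13, 14, 15, 16, 17}
Full difference set: {0} ∪ (positive diffs) ∪ (negative diffs).
|A - A| = 1 + 2·15 = 31 (matches direct enumeration: 31).

|A - A| = 31


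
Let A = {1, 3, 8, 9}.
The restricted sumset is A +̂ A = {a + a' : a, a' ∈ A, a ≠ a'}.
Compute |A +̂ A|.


Restricted sumset: A +̂ A = {a + a' : a ∈ A, a' ∈ A, a ≠ a'}.
Equivalently, take A + A and drop any sum 2a that is achievable ONLY as a + a for a ∈ A (i.e. sums representable only with equal summands).
Enumerate pairs (a, a') with a < a' (symmetric, so each unordered pair gives one sum; this covers all a ≠ a'):
  1 + 3 = 4
  1 + 8 = 9
  1 + 9 = 10
  3 + 8 = 11
  3 + 9 = 12
  8 + 9 = 17
Collected distinct sums: {4, 9, 10, 11, 12, 17}
|A +̂ A| = 6
(Reference bound: |A +̂ A| ≥ 2|A| - 3 for |A| ≥ 2, with |A| = 4 giving ≥ 5.)

|A +̂ A| = 6


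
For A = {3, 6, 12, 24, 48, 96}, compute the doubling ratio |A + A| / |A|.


|A| = 6.
Compute A + A by enumerating all 36 pairs.
A + A = {6, 9, 12, 15, 18, 24, 27, 30, 36, 48, 51, 54, 60, 72, 96, 99, 102, 108, 120, 144, 192}, so |A + A| = 21.
K = |A + A| / |A| = 21/6 = 7/2 ≈ 3.5000.
Reference: AP of size 6 gives K = 11/6 ≈ 1.8333; a fully generic set of size 6 gives K ≈ 3.5000.

|A| = 6, |A + A| = 21, K = 21/6 = 7/2.


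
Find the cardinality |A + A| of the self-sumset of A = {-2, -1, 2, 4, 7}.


A + A = {a + a' : a, a' ∈ A}; |A| = 5.
General bounds: 2|A| - 1 ≤ |A + A| ≤ |A|(|A|+1)/2, i.e. 9 ≤ |A + A| ≤ 15.
Lower bound 2|A|-1 is attained iff A is an arithmetic progression.
Enumerate sums a + a' for a ≤ a' (symmetric, so this suffices):
a = -2: -2+-2=-4, -2+-1=-3, -2+2=0, -2+4=2, -2+7=5
a = -1: -1+-1=-2, -1+2=1, -1+4=3, -1+7=6
a = 2: 2+2=4, 2+4=6, 2+7=9
a = 4: 4+4=8, 4+7=11
a = 7: 7+7=14
Distinct sums: {-4, -3, -2, 0, 1, 2, 3, 4, 5, 6, 8, 9, 11, 14}
|A + A| = 14

|A + A| = 14


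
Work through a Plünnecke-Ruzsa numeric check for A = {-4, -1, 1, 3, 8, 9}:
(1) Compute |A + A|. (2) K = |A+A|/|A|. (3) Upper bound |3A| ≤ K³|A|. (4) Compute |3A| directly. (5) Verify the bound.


|A| = 6.
Step 1: Compute A + A by enumerating all 36 pairs.
A + A = {-8, -5, -3, -2, -1, 0, 2, 4, 5, 6, 7, 8, 9, 10, 11, 12, 16, 17, 18}, so |A + A| = 19.
Step 2: Doubling constant K = |A + A|/|A| = 19/6 = 19/6 ≈ 3.1667.
Step 3: Plünnecke-Ruzsa gives |3A| ≤ K³·|A| = (3.1667)³ · 6 ≈ 190.5278.
Step 4: Compute 3A = A + A + A directly by enumerating all triples (a,b,c) ∈ A³; |3A| = 35.
Step 5: Check 35 ≤ 190.5278? Yes ✓.

K = 19/6, Plünnecke-Ruzsa bound K³|A| ≈ 190.5278, |3A| = 35, inequality holds.


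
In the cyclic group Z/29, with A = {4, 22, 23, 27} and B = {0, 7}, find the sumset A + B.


Work in Z/29Z: reduce every sum a + b modulo 29.
Enumerate all 8 pairs:
a = 4: 4+0=4, 4+7=11
a = 22: 22+0=22, 22+7=0
a = 23: 23+0=23, 23+7=1
a = 27: 27+0=27, 27+7=5
Distinct residues collected: {0, 1, 4, 5, 11, 22, 23, 27}
|A + B| = 8 (out of 29 total residues).

A + B = {0, 1, 4, 5, 11, 22, 23, 27}


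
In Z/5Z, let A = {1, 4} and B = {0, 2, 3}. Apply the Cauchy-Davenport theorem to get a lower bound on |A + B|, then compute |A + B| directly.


Cauchy-Davenport: |A + B| ≥ min(p, |A| + |B| - 1) for A, B nonempty in Z/pZ.
|A| = 2, |B| = 3, p = 5.
CD lower bound = min(5, 2 + 3 - 1) = min(5, 4) = 4.
Compute A + B mod 5 directly:
a = 1: 1+0=1, 1+2=3, 1+3=4
a = 4: 4+0=4, 4+2=1, 4+3=2
A + B = {1, 2, 3, 4}, so |A + B| = 4.
Verify: 4 ≥ 4? Yes ✓.

CD lower bound = 4, actual |A + B| = 4.


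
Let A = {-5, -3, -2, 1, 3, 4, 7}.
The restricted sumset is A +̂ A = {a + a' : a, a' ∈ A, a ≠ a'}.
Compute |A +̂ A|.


Restricted sumset: A +̂ A = {a + a' : a ∈ A, a' ∈ A, a ≠ a'}.
Equivalently, take A + A and drop any sum 2a that is achievable ONLY as a + a for a ∈ A (i.e. sums representable only with equal summands).
Enumerate pairs (a, a') with a < a' (symmetric, so each unordered pair gives one sum; this covers all a ≠ a'):
  -5 + -3 = -8
  -5 + -2 = -7
  -5 + 1 = -4
  -5 + 3 = -2
  -5 + 4 = -1
  -5 + 7 = 2
  -3 + -2 = -5
  -3 + 1 = -2
  -3 + 3 = 0
  -3 + 4 = 1
  -3 + 7 = 4
  -2 + 1 = -1
  -2 + 3 = 1
  -2 + 4 = 2
  -2 + 7 = 5
  1 + 3 = 4
  1 + 4 = 5
  1 + 7 = 8
  3 + 4 = 7
  3 + 7 = 10
  4 + 7 = 11
Collected distinct sums: {-8, -7, -5, -4, -2, -1, 0, 1, 2, 4, 5, 7, 8, 10, 11}
|A +̂ A| = 15
(Reference bound: |A +̂ A| ≥ 2|A| - 3 for |A| ≥ 2, with |A| = 7 giving ≥ 11.)

|A +̂ A| = 15


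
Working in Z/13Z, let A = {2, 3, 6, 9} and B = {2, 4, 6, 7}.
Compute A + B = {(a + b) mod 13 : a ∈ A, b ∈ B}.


Work in Z/13Z: reduce every sum a + b modulo 13.
Enumerate all 16 pairs:
a = 2: 2+2=4, 2+4=6, 2+6=8, 2+7=9
a = 3: 3+2=5, 3+4=7, 3+6=9, 3+7=10
a = 6: 6+2=8, 6+4=10, 6+6=12, 6+7=0
a = 9: 9+2=11, 9+4=0, 9+6=2, 9+7=3
Distinct residues collected: {0, 2, 3, 4, 5, 6, 7, 8, 9, 10, 11, 12}
|A + B| = 12 (out of 13 total residues).

A + B = {0, 2, 3, 4, 5, 6, 7, 8, 9, 10, 11, 12}


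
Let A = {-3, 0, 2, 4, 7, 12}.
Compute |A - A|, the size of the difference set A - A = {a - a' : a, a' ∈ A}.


A - A = {a - a' : a, a' ∈ A}; |A| = 6.
Bounds: 2|A|-1 ≤ |A - A| ≤ |A|² - |A| + 1, i.e. 11 ≤ |A - A| ≤ 31.
Note: 0 ∈ A - A always (from a - a). The set is symmetric: if d ∈ A - A then -d ∈ A - A.
Enumerate nonzero differences d = a - a' with a > a' (then include -d):
Positive differences: {2, 3, 4, 5, 7, 8, 10, 12, 15}
Full difference set: {0} ∪ (positive diffs) ∪ (negative diffs).
|A - A| = 1 + 2·9 = 19 (matches direct enumeration: 19).

|A - A| = 19


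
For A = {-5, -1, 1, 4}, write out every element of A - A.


A - A = {a - a' : a, a' ∈ A}.
Compute a - a' for each ordered pair (a, a'):
a = -5: -5--5=0, -5--1=-4, -5-1=-6, -5-4=-9
a = -1: -1--5=4, -1--1=0, -1-1=-2, -1-4=-5
a = 1: 1--5=6, 1--1=2, 1-1=0, 1-4=-3
a = 4: 4--5=9, 4--1=5, 4-1=3, 4-4=0
Collecting distinct values (and noting 0 appears from a-a):
A - A = {-9, -6, -5, -4, -3, -2, 0, 2, 3, 4, 5, 6, 9}
|A - A| = 13

A - A = {-9, -6, -5, -4, -3, -2, 0, 2, 3, 4, 5, 6, 9}


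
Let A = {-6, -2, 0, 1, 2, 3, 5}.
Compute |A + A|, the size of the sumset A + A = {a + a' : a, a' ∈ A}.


A + A = {a + a' : a, a' ∈ A}; |A| = 7.
General bounds: 2|A| - 1 ≤ |A + A| ≤ |A|(|A|+1)/2, i.e. 13 ≤ |A + A| ≤ 28.
Lower bound 2|A|-1 is attained iff A is an arithmetic progression.
Enumerate sums a + a' for a ≤ a' (symmetric, so this suffices):
a = -6: -6+-6=-12, -6+-2=-8, -6+0=-6, -6+1=-5, -6+2=-4, -6+3=-3, -6+5=-1
a = -2: -2+-2=-4, -2+0=-2, -2+1=-1, -2+2=0, -2+3=1, -2+5=3
a = 0: 0+0=0, 0+1=1, 0+2=2, 0+3=3, 0+5=5
a = 1: 1+1=2, 1+2=3, 1+3=4, 1+5=6
a = 2: 2+2=4, 2+3=5, 2+5=7
a = 3: 3+3=6, 3+5=8
a = 5: 5+5=10
Distinct sums: {-12, -8, -6, -5, -4, -3, -2, -1, 0, 1, 2, 3, 4, 5, 6, 7, 8, 10}
|A + A| = 18

|A + A| = 18


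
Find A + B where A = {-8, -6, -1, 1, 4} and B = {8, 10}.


A + B = {a + b : a ∈ A, b ∈ B}.
Enumerate all |A|·|B| = 5·2 = 10 pairs (a, b) and collect distinct sums.
a = -8: -8+8=0, -8+10=2
a = -6: -6+8=2, -6+10=4
a = -1: -1+8=7, -1+10=9
a = 1: 1+8=9, 1+10=11
a = 4: 4+8=12, 4+10=14
Collecting distinct sums: A + B = {0, 2, 4, 7, 9, 11, 12, 14}
|A + B| = 8

A + B = {0, 2, 4, 7, 9, 11, 12, 14}


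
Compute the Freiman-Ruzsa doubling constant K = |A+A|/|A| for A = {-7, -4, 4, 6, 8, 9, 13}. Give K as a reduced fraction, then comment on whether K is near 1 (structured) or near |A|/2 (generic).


|A| = 7.
Compute A + A by enumerating all 49 pairs.
A + A = {-14, -11, -8, -3, -1, 0, 1, 2, 4, 5, 6, 8, 9, 10, 12, 13, 14, 15, 16, 17, 18, 19, 21, 22, 26}, so |A + A| = 25.
K = |A + A| / |A| = 25/7 (already in lowest terms) ≈ 3.5714.
Reference: AP of size 7 gives K = 13/7 ≈ 1.8571; a fully generic set of size 7 gives K ≈ 4.0000.

|A| = 7, |A + A| = 25, K = 25/7.


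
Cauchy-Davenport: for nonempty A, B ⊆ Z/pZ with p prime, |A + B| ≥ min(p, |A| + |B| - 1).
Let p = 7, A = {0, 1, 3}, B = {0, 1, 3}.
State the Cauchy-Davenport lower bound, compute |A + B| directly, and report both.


Cauchy-Davenport: |A + B| ≥ min(p, |A| + |B| - 1) for A, B nonempty in Z/pZ.
|A| = 3, |B| = 3, p = 7.
CD lower bound = min(7, 3 + 3 - 1) = min(7, 5) = 5.
Compute A + B mod 7 directly:
a = 0: 0+0=0, 0+1=1, 0+3=3
a = 1: 1+0=1, 1+1=2, 1+3=4
a = 3: 3+0=3, 3+1=4, 3+3=6
A + B = {0, 1, 2, 3, 4, 6}, so |A + B| = 6.
Verify: 6 ≥ 5? Yes ✓.

CD lower bound = 5, actual |A + B| = 6.


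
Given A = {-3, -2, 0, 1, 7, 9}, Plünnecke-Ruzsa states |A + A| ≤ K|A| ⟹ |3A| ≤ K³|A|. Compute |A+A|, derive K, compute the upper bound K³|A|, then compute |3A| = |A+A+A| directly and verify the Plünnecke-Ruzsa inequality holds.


|A| = 6.
Step 1: Compute A + A by enumerating all 36 pairs.
A + A = {-6, -5, -4, -3, -2, -1, 0, 1, 2, 4, 5, 6, 7, 8, 9, 10, 14, 16, 18}, so |A + A| = 19.
Step 2: Doubling constant K = |A + A|/|A| = 19/6 = 19/6 ≈ 3.1667.
Step 3: Plünnecke-Ruzsa gives |3A| ≤ K³·|A| = (3.1667)³ · 6 ≈ 190.5278.
Step 4: Compute 3A = A + A + A directly by enumerating all triples (a,b,c) ∈ A³; |3A| = 33.
Step 5: Check 33 ≤ 190.5278? Yes ✓.

K = 19/6, Plünnecke-Ruzsa bound K³|A| ≈ 190.5278, |3A| = 33, inequality holds.


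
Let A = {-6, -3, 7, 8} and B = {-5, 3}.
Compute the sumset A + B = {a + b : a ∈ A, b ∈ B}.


A + B = {a + b : a ∈ A, b ∈ B}.
Enumerate all |A|·|B| = 4·2 = 8 pairs (a, b) and collect distinct sums.
a = -6: -6+-5=-11, -6+3=-3
a = -3: -3+-5=-8, -3+3=0
a = 7: 7+-5=2, 7+3=10
a = 8: 8+-5=3, 8+3=11
Collecting distinct sums: A + B = {-11, -8, -3, 0, 2, 3, 10, 11}
|A + B| = 8

A + B = {-11, -8, -3, 0, 2, 3, 10, 11}


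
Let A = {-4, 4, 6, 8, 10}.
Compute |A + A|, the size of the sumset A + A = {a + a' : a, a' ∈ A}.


A + A = {a + a' : a, a' ∈ A}; |A| = 5.
General bounds: 2|A| - 1 ≤ |A + A| ≤ |A|(|A|+1)/2, i.e. 9 ≤ |A + A| ≤ 15.
Lower bound 2|A|-1 is attained iff A is an arithmetic progression.
Enumerate sums a + a' for a ≤ a' (symmetric, so this suffices):
a = -4: -4+-4=-8, -4+4=0, -4+6=2, -4+8=4, -4+10=6
a = 4: 4+4=8, 4+6=10, 4+8=12, 4+10=14
a = 6: 6+6=12, 6+8=14, 6+10=16
a = 8: 8+8=16, 8+10=18
a = 10: 10+10=20
Distinct sums: {-8, 0, 2, 4, 6, 8, 10, 12, 14, 16, 18, 20}
|A + A| = 12

|A + A| = 12


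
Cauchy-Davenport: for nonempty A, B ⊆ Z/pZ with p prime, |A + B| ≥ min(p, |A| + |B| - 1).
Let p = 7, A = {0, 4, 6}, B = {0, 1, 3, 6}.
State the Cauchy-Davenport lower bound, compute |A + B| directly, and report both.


Cauchy-Davenport: |A + B| ≥ min(p, |A| + |B| - 1) for A, B nonempty in Z/pZ.
|A| = 3, |B| = 4, p = 7.
CD lower bound = min(7, 3 + 4 - 1) = min(7, 6) = 6.
Compute A + B mod 7 directly:
a = 0: 0+0=0, 0+1=1, 0+3=3, 0+6=6
a = 4: 4+0=4, 4+1=5, 4+3=0, 4+6=3
a = 6: 6+0=6, 6+1=0, 6+3=2, 6+6=5
A + B = {0, 1, 2, 3, 4, 5, 6}, so |A + B| = 7.
Verify: 7 ≥ 6? Yes ✓.

CD lower bound = 6, actual |A + B| = 7.


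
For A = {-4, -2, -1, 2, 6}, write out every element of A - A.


A - A = {a - a' : a, a' ∈ A}.
Compute a - a' for each ordered pair (a, a'):
a = -4: -4--4=0, -4--2=-2, -4--1=-3, -4-2=-6, -4-6=-10
a = -2: -2--4=2, -2--2=0, -2--1=-1, -2-2=-4, -2-6=-8
a = -1: -1--4=3, -1--2=1, -1--1=0, -1-2=-3, -1-6=-7
a = 2: 2--4=6, 2--2=4, 2--1=3, 2-2=0, 2-6=-4
a = 6: 6--4=10, 6--2=8, 6--1=7, 6-2=4, 6-6=0
Collecting distinct values (and noting 0 appears from a-a):
A - A = {-10, -8, -7, -6, -4, -3, -2, -1, 0, 1, 2, 3, 4, 6, 7, 8, 10}
|A - A| = 17

A - A = {-10, -8, -7, -6, -4, -3, -2, -1, 0, 1, 2, 3, 4, 6, 7, 8, 10}


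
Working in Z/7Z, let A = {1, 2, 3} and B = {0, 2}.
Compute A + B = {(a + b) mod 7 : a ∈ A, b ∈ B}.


Work in Z/7Z: reduce every sum a + b modulo 7.
Enumerate all 6 pairs:
a = 1: 1+0=1, 1+2=3
a = 2: 2+0=2, 2+2=4
a = 3: 3+0=3, 3+2=5
Distinct residues collected: {1, 2, 3, 4, 5}
|A + B| = 5 (out of 7 total residues).

A + B = {1, 2, 3, 4, 5}


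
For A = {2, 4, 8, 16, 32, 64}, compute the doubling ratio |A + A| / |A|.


|A| = 6.
Compute A + A by enumerating all 36 pairs.
A + A = {4, 6, 8, 10, 12, 16, 18, 20, 24, 32, 34, 36, 40, 48, 64, 66, 68, 72, 80, 96, 128}, so |A + A| = 21.
K = |A + A| / |A| = 21/6 = 7/2 ≈ 3.5000.
Reference: AP of size 6 gives K = 11/6 ≈ 1.8333; a fully generic set of size 6 gives K ≈ 3.5000.

|A| = 6, |A + A| = 21, K = 21/6 = 7/2.


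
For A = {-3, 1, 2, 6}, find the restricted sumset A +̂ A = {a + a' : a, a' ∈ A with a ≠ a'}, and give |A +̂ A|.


Restricted sumset: A +̂ A = {a + a' : a ∈ A, a' ∈ A, a ≠ a'}.
Equivalently, take A + A and drop any sum 2a that is achievable ONLY as a + a for a ∈ A (i.e. sums representable only with equal summands).
Enumerate pairs (a, a') with a < a' (symmetric, so each unordered pair gives one sum; this covers all a ≠ a'):
  -3 + 1 = -2
  -3 + 2 = -1
  -3 + 6 = 3
  1 + 2 = 3
  1 + 6 = 7
  2 + 6 = 8
Collected distinct sums: {-2, -1, 3, 7, 8}
|A +̂ A| = 5
(Reference bound: |A +̂ A| ≥ 2|A| - 3 for |A| ≥ 2, with |A| = 4 giving ≥ 5.)

|A +̂ A| = 5


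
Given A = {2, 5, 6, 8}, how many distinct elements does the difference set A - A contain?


A - A = {a - a' : a, a' ∈ A}; |A| = 4.
Bounds: 2|A|-1 ≤ |A - A| ≤ |A|² - |A| + 1, i.e. 7 ≤ |A - A| ≤ 13.
Note: 0 ∈ A - A always (from a - a). The set is symmetric: if d ∈ A - A then -d ∈ A - A.
Enumerate nonzero differences d = a - a' with a > a' (then include -d):
Positive differences: {1, 2, 3, 4, 6}
Full difference set: {0} ∪ (positive diffs) ∪ (negative diffs).
|A - A| = 1 + 2·5 = 11 (matches direct enumeration: 11).

|A - A| = 11


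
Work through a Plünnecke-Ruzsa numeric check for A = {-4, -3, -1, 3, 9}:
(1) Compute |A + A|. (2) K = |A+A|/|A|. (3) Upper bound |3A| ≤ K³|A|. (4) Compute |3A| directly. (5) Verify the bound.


|A| = 5.
Step 1: Compute A + A by enumerating all 25 pairs.
A + A = {-8, -7, -6, -5, -4, -2, -1, 0, 2, 5, 6, 8, 12, 18}, so |A + A| = 14.
Step 2: Doubling constant K = |A + A|/|A| = 14/5 = 14/5 ≈ 2.8000.
Step 3: Plünnecke-Ruzsa gives |3A| ≤ K³·|A| = (2.8000)³ · 5 ≈ 109.7600.
Step 4: Compute 3A = A + A + A directly by enumerating all triples (a,b,c) ∈ A³; |3A| = 26.
Step 5: Check 26 ≤ 109.7600? Yes ✓.

K = 14/5, Plünnecke-Ruzsa bound K³|A| ≈ 109.7600, |3A| = 26, inequality holds.


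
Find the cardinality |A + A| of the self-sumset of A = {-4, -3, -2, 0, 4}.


A + A = {a + a' : a, a' ∈ A}; |A| = 5.
General bounds: 2|A| - 1 ≤ |A + A| ≤ |A|(|A|+1)/2, i.e. 9 ≤ |A + A| ≤ 15.
Lower bound 2|A|-1 is attained iff A is an arithmetic progression.
Enumerate sums a + a' for a ≤ a' (symmetric, so this suffices):
a = -4: -4+-4=-8, -4+-3=-7, -4+-2=-6, -4+0=-4, -4+4=0
a = -3: -3+-3=-6, -3+-2=-5, -3+0=-3, -3+4=1
a = -2: -2+-2=-4, -2+0=-2, -2+4=2
a = 0: 0+0=0, 0+4=4
a = 4: 4+4=8
Distinct sums: {-8, -7, -6, -5, -4, -3, -2, 0, 1, 2, 4, 8}
|A + A| = 12

|A + A| = 12


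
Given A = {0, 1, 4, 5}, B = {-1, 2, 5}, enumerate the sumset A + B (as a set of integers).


A + B = {a + b : a ∈ A, b ∈ B}.
Enumerate all |A|·|B| = 4·3 = 12 pairs (a, b) and collect distinct sums.
a = 0: 0+-1=-1, 0+2=2, 0+5=5
a = 1: 1+-1=0, 1+2=3, 1+5=6
a = 4: 4+-1=3, 4+2=6, 4+5=9
a = 5: 5+-1=4, 5+2=7, 5+5=10
Collecting distinct sums: A + B = {-1, 0, 2, 3, 4, 5, 6, 7, 9, 10}
|A + B| = 10

A + B = {-1, 0, 2, 3, 4, 5, 6, 7, 9, 10}


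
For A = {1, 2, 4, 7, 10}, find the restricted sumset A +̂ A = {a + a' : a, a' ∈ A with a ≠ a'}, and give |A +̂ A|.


Restricted sumset: A +̂ A = {a + a' : a ∈ A, a' ∈ A, a ≠ a'}.
Equivalently, take A + A and drop any sum 2a that is achievable ONLY as a + a for a ∈ A (i.e. sums representable only with equal summands).
Enumerate pairs (a, a') with a < a' (symmetric, so each unordered pair gives one sum; this covers all a ≠ a'):
  1 + 2 = 3
  1 + 4 = 5
  1 + 7 = 8
  1 + 10 = 11
  2 + 4 = 6
  2 + 7 = 9
  2 + 10 = 12
  4 + 7 = 11
  4 + 10 = 14
  7 + 10 = 17
Collected distinct sums: {3, 5, 6, 8, 9, 11, 12, 14, 17}
|A +̂ A| = 9
(Reference bound: |A +̂ A| ≥ 2|A| - 3 for |A| ≥ 2, with |A| = 5 giving ≥ 7.)

|A +̂ A| = 9


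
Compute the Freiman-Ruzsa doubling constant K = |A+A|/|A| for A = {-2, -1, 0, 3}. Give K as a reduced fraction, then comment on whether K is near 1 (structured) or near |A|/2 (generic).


|A| = 4.
Compute A + A by enumerating all 16 pairs.
A + A = {-4, -3, -2, -1, 0, 1, 2, 3, 6}, so |A + A| = 9.
K = |A + A| / |A| = 9/4 (already in lowest terms) ≈ 2.2500.
Reference: AP of size 4 gives K = 7/4 ≈ 1.7500; a fully generic set of size 4 gives K ≈ 2.5000.

|A| = 4, |A + A| = 9, K = 9/4.


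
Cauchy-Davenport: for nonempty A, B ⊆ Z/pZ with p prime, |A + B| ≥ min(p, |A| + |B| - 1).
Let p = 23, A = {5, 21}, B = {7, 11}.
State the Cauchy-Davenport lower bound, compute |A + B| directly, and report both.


Cauchy-Davenport: |A + B| ≥ min(p, |A| + |B| - 1) for A, B nonempty in Z/pZ.
|A| = 2, |B| = 2, p = 23.
CD lower bound = min(23, 2 + 2 - 1) = min(23, 3) = 3.
Compute A + B mod 23 directly:
a = 5: 5+7=12, 5+11=16
a = 21: 21+7=5, 21+11=9
A + B = {5, 9, 12, 16}, so |A + B| = 4.
Verify: 4 ≥ 3? Yes ✓.

CD lower bound = 3, actual |A + B| = 4.


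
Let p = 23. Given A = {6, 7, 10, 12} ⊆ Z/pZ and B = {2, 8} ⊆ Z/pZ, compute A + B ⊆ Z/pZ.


Work in Z/23Z: reduce every sum a + b modulo 23.
Enumerate all 8 pairs:
a = 6: 6+2=8, 6+8=14
a = 7: 7+2=9, 7+8=15
a = 10: 10+2=12, 10+8=18
a = 12: 12+2=14, 12+8=20
Distinct residues collected: {8, 9, 12, 14, 15, 18, 20}
|A + B| = 7 (out of 23 total residues).

A + B = {8, 9, 12, 14, 15, 18, 20}


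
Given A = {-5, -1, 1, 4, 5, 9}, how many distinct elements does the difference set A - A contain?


A - A = {a - a' : a, a' ∈ A}; |A| = 6.
Bounds: 2|A|-1 ≤ |A - A| ≤ |A|² - |A| + 1, i.e. 11 ≤ |A - A| ≤ 31.
Note: 0 ∈ A - A always (from a - a). The set is symmetric: if d ∈ A - A then -d ∈ A - A.
Enumerate nonzero differences d = a - a' with a > a' (then include -d):
Positive differences: {1, 2, 3, 4, 5, 6, 8, 9, 10, 14}
Full difference set: {0} ∪ (positive diffs) ∪ (negative diffs).
|A - A| = 1 + 2·10 = 21 (matches direct enumeration: 21).

|A - A| = 21


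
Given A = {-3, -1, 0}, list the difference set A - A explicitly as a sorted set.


A - A = {a - a' : a, a' ∈ A}.
Compute a - a' for each ordered pair (a, a'):
a = -3: -3--3=0, -3--1=-2, -3-0=-3
a = -1: -1--3=2, -1--1=0, -1-0=-1
a = 0: 0--3=3, 0--1=1, 0-0=0
Collecting distinct values (and noting 0 appears from a-a):
A - A = {-3, -2, -1, 0, 1, 2, 3}
|A - A| = 7

A - A = {-3, -2, -1, 0, 1, 2, 3}


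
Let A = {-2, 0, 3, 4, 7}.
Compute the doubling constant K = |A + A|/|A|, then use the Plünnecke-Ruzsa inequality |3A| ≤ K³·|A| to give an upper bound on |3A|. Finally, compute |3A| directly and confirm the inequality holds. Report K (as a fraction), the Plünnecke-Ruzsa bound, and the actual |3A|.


|A| = 5.
Step 1: Compute A + A by enumerating all 25 pairs.
A + A = {-4, -2, 0, 1, 2, 3, 4, 5, 6, 7, 8, 10, 11, 14}, so |A + A| = 14.
Step 2: Doubling constant K = |A + A|/|A| = 14/5 = 14/5 ≈ 2.8000.
Step 3: Plünnecke-Ruzsa gives |3A| ≤ K³·|A| = (2.8000)³ · 5 ≈ 109.7600.
Step 4: Compute 3A = A + A + A directly by enumerating all triples (a,b,c) ∈ A³; |3A| = 23.
Step 5: Check 23 ≤ 109.7600? Yes ✓.

K = 14/5, Plünnecke-Ruzsa bound K³|A| ≈ 109.7600, |3A| = 23, inequality holds.


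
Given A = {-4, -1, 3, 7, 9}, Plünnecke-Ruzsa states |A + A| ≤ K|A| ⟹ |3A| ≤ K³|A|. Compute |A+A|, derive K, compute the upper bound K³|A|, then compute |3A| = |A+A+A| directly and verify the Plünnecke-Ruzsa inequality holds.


|A| = 5.
Step 1: Compute A + A by enumerating all 25 pairs.
A + A = {-8, -5, -2, -1, 2, 3, 5, 6, 8, 10, 12, 14, 16, 18}, so |A + A| = 14.
Step 2: Doubling constant K = |A + A|/|A| = 14/5 = 14/5 ≈ 2.8000.
Step 3: Plünnecke-Ruzsa gives |3A| ≤ K³·|A| = (2.8000)³ · 5 ≈ 109.7600.
Step 4: Compute 3A = A + A + A directly by enumerating all triples (a,b,c) ∈ A³; |3A| = 27.
Step 5: Check 27 ≤ 109.7600? Yes ✓.

K = 14/5, Plünnecke-Ruzsa bound K³|A| ≈ 109.7600, |3A| = 27, inequality holds.


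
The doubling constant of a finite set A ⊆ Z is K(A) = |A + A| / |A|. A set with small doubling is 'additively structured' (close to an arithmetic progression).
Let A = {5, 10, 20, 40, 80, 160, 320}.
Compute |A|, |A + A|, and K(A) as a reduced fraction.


|A| = 7.
Compute A + A by enumerating all 49 pairs.
A + A = {10, 15, 20, 25, 30, 40, 45, 50, 60, 80, 85, 90, 100, 120, 160, 165, 170, 180, 200, 240, 320, 325, 330, 340, 360, 400, 480, 640}, so |A + A| = 28.
K = |A + A| / |A| = 28/7 = 4/1 ≈ 4.0000.
Reference: AP of size 7 gives K = 13/7 ≈ 1.8571; a fully generic set of size 7 gives K ≈ 4.0000.

|A| = 7, |A + A| = 28, K = 28/7 = 4/1.


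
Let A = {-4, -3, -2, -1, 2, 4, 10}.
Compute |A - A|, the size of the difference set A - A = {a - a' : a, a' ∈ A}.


A - A = {a - a' : a, a' ∈ A}; |A| = 7.
Bounds: 2|A|-1 ≤ |A - A| ≤ |A|² - |A| + 1, i.e. 13 ≤ |A - A| ≤ 43.
Note: 0 ∈ A - A always (from a - a). The set is symmetric: if d ∈ A - A then -d ∈ A - A.
Enumerate nonzero differences d = a - a' with a > a' (then include -d):
Positive differences: {1, 2, 3, 4, 5, 6, 7, 8, 11, 12, 13, 14}
Full difference set: {0} ∪ (positive diffs) ∪ (negative diffs).
|A - A| = 1 + 2·12 = 25 (matches direct enumeration: 25).

|A - A| = 25


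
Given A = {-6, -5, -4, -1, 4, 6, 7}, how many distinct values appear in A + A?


A + A = {a + a' : a, a' ∈ A}; |A| = 7.
General bounds: 2|A| - 1 ≤ |A + A| ≤ |A|(|A|+1)/2, i.e. 13 ≤ |A + A| ≤ 28.
Lower bound 2|A|-1 is attained iff A is an arithmetic progression.
Enumerate sums a + a' for a ≤ a' (symmetric, so this suffices):
a = -6: -6+-6=-12, -6+-5=-11, -6+-4=-10, -6+-1=-7, -6+4=-2, -6+6=0, -6+7=1
a = -5: -5+-5=-10, -5+-4=-9, -5+-1=-6, -5+4=-1, -5+6=1, -5+7=2
a = -4: -4+-4=-8, -4+-1=-5, -4+4=0, -4+6=2, -4+7=3
a = -1: -1+-1=-2, -1+4=3, -1+6=5, -1+7=6
a = 4: 4+4=8, 4+6=10, 4+7=11
a = 6: 6+6=12, 6+7=13
a = 7: 7+7=14
Distinct sums: {-12, -11, -10, -9, -8, -7, -6, -5, -2, -1, 0, 1, 2, 3, 5, 6, 8, 10, 11, 12, 13, 14}
|A + A| = 22

|A + A| = 22


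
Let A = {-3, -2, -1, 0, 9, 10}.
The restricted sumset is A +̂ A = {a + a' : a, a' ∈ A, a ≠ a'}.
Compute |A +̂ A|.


Restricted sumset: A +̂ A = {a + a' : a ∈ A, a' ∈ A, a ≠ a'}.
Equivalently, take A + A and drop any sum 2a that is achievable ONLY as a + a for a ∈ A (i.e. sums representable only with equal summands).
Enumerate pairs (a, a') with a < a' (symmetric, so each unordered pair gives one sum; this covers all a ≠ a'):
  -3 + -2 = -5
  -3 + -1 = -4
  -3 + 0 = -3
  -3 + 9 = 6
  -3 + 10 = 7
  -2 + -1 = -3
  -2 + 0 = -2
  -2 + 9 = 7
  -2 + 10 = 8
  -1 + 0 = -1
  -1 + 9 = 8
  -1 + 10 = 9
  0 + 9 = 9
  0 + 10 = 10
  9 + 10 = 19
Collected distinct sums: {-5, -4, -3, -2, -1, 6, 7, 8, 9, 10, 19}
|A +̂ A| = 11
(Reference bound: |A +̂ A| ≥ 2|A| - 3 for |A| ≥ 2, with |A| = 6 giving ≥ 9.)

|A +̂ A| = 11


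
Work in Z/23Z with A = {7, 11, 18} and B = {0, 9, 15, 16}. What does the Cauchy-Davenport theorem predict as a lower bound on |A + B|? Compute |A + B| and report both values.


Cauchy-Davenport: |A + B| ≥ min(p, |A| + |B| - 1) for A, B nonempty in Z/pZ.
|A| = 3, |B| = 4, p = 23.
CD lower bound = min(23, 3 + 4 - 1) = min(23, 6) = 6.
Compute A + B mod 23 directly:
a = 7: 7+0=7, 7+9=16, 7+15=22, 7+16=0
a = 11: 11+0=11, 11+9=20, 11+15=3, 11+16=4
a = 18: 18+0=18, 18+9=4, 18+15=10, 18+16=11
A + B = {0, 3, 4, 7, 10, 11, 16, 18, 20, 22}, so |A + B| = 10.
Verify: 10 ≥ 6? Yes ✓.

CD lower bound = 6, actual |A + B| = 10.


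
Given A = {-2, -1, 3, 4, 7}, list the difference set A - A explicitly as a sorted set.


A - A = {a - a' : a, a' ∈ A}.
Compute a - a' for each ordered pair (a, a'):
a = -2: -2--2=0, -2--1=-1, -2-3=-5, -2-4=-6, -2-7=-9
a = -1: -1--2=1, -1--1=0, -1-3=-4, -1-4=-5, -1-7=-8
a = 3: 3--2=5, 3--1=4, 3-3=0, 3-4=-1, 3-7=-4
a = 4: 4--2=6, 4--1=5, 4-3=1, 4-4=0, 4-7=-3
a = 7: 7--2=9, 7--1=8, 7-3=4, 7-4=3, 7-7=0
Collecting distinct values (and noting 0 appears from a-a):
A - A = {-9, -8, -6, -5, -4, -3, -1, 0, 1, 3, 4, 5, 6, 8, 9}
|A - A| = 15

A - A = {-9, -8, -6, -5, -4, -3, -1, 0, 1, 3, 4, 5, 6, 8, 9}


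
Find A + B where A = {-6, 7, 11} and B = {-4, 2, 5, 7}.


A + B = {a + b : a ∈ A, b ∈ B}.
Enumerate all |A|·|B| = 3·4 = 12 pairs (a, b) and collect distinct sums.
a = -6: -6+-4=-10, -6+2=-4, -6+5=-1, -6+7=1
a = 7: 7+-4=3, 7+2=9, 7+5=12, 7+7=14
a = 11: 11+-4=7, 11+2=13, 11+5=16, 11+7=18
Collecting distinct sums: A + B = {-10, -4, -1, 1, 3, 7, 9, 12, 13, 14, 16, 18}
|A + B| = 12

A + B = {-10, -4, -1, 1, 3, 7, 9, 12, 13, 14, 16, 18}


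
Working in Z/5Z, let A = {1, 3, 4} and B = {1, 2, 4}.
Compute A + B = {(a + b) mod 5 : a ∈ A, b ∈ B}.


Work in Z/5Z: reduce every sum a + b modulo 5.
Enumerate all 9 pairs:
a = 1: 1+1=2, 1+2=3, 1+4=0
a = 3: 3+1=4, 3+2=0, 3+4=2
a = 4: 4+1=0, 4+2=1, 4+4=3
Distinct residues collected: {0, 1, 2, 3, 4}
|A + B| = 5 (out of 5 total residues).

A + B = {0, 1, 2, 3, 4}


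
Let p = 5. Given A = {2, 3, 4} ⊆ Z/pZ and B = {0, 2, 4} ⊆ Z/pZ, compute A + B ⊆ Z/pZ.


Work in Z/5Z: reduce every sum a + b modulo 5.
Enumerate all 9 pairs:
a = 2: 2+0=2, 2+2=4, 2+4=1
a = 3: 3+0=3, 3+2=0, 3+4=2
a = 4: 4+0=4, 4+2=1, 4+4=3
Distinct residues collected: {0, 1, 2, 3, 4}
|A + B| = 5 (out of 5 total residues).

A + B = {0, 1, 2, 3, 4}


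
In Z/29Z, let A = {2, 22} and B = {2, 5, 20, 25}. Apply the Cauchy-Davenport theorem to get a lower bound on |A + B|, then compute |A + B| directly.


Cauchy-Davenport: |A + B| ≥ min(p, |A| + |B| - 1) for A, B nonempty in Z/pZ.
|A| = 2, |B| = 4, p = 29.
CD lower bound = min(29, 2 + 4 - 1) = min(29, 5) = 5.
Compute A + B mod 29 directly:
a = 2: 2+2=4, 2+5=7, 2+20=22, 2+25=27
a = 22: 22+2=24, 22+5=27, 22+20=13, 22+25=18
A + B = {4, 7, 13, 18, 22, 24, 27}, so |A + B| = 7.
Verify: 7 ≥ 5? Yes ✓.

CD lower bound = 5, actual |A + B| = 7.


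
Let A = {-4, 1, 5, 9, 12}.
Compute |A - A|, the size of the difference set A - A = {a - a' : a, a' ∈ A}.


A - A = {a - a' : a, a' ∈ A}; |A| = 5.
Bounds: 2|A|-1 ≤ |A - A| ≤ |A|² - |A| + 1, i.e. 9 ≤ |A - A| ≤ 21.
Note: 0 ∈ A - A always (from a - a). The set is symmetric: if d ∈ A - A then -d ∈ A - A.
Enumerate nonzero differences d = a - a' with a > a' (then include -d):
Positive differences: {3, 4, 5, 7, 8, 9, 11, 13, 16}
Full difference set: {0} ∪ (positive diffs) ∪ (negative diffs).
|A - A| = 1 + 2·9 = 19 (matches direct enumeration: 19).

|A - A| = 19


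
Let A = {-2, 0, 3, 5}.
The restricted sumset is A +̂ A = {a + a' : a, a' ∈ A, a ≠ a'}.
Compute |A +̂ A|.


Restricted sumset: A +̂ A = {a + a' : a ∈ A, a' ∈ A, a ≠ a'}.
Equivalently, take A + A and drop any sum 2a that is achievable ONLY as a + a for a ∈ A (i.e. sums representable only with equal summands).
Enumerate pairs (a, a') with a < a' (symmetric, so each unordered pair gives one sum; this covers all a ≠ a'):
  -2 + 0 = -2
  -2 + 3 = 1
  -2 + 5 = 3
  0 + 3 = 3
  0 + 5 = 5
  3 + 5 = 8
Collected distinct sums: {-2, 1, 3, 5, 8}
|A +̂ A| = 5
(Reference bound: |A +̂ A| ≥ 2|A| - 3 for |A| ≥ 2, with |A| = 4 giving ≥ 5.)

|A +̂ A| = 5


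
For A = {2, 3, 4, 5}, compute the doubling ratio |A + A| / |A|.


|A| = 4.
Compute A + A by enumerating all 16 pairs.
A + A = {4, 5, 6, 7, 8, 9, 10}, so |A + A| = 7.
K = |A + A| / |A| = 7/4 (already in lowest terms) ≈ 1.7500.
Reference: AP of size 4 gives K = 7/4 ≈ 1.7500; a fully generic set of size 4 gives K ≈ 2.5000.

|A| = 4, |A + A| = 7, K = 7/4.


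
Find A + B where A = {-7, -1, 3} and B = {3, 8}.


A + B = {a + b : a ∈ A, b ∈ B}.
Enumerate all |A|·|B| = 3·2 = 6 pairs (a, b) and collect distinct sums.
a = -7: -7+3=-4, -7+8=1
a = -1: -1+3=2, -1+8=7
a = 3: 3+3=6, 3+8=11
Collecting distinct sums: A + B = {-4, 1, 2, 6, 7, 11}
|A + B| = 6

A + B = {-4, 1, 2, 6, 7, 11}


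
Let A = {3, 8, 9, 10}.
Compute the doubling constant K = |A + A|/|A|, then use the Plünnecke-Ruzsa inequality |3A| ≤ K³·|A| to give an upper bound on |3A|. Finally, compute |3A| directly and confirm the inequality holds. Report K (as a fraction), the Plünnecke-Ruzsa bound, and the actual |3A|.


|A| = 4.
Step 1: Compute A + A by enumerating all 16 pairs.
A + A = {6, 11, 12, 13, 16, 17, 18, 19, 20}, so |A + A| = 9.
Step 2: Doubling constant K = |A + A|/|A| = 9/4 = 9/4 ≈ 2.2500.
Step 3: Plünnecke-Ruzsa gives |3A| ≤ K³·|A| = (2.2500)³ · 4 ≈ 45.5625.
Step 4: Compute 3A = A + A + A directly by enumerating all triples (a,b,c) ∈ A³; |3A| = 16.
Step 5: Check 16 ≤ 45.5625? Yes ✓.

K = 9/4, Plünnecke-Ruzsa bound K³|A| ≈ 45.5625, |3A| = 16, inequality holds.
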